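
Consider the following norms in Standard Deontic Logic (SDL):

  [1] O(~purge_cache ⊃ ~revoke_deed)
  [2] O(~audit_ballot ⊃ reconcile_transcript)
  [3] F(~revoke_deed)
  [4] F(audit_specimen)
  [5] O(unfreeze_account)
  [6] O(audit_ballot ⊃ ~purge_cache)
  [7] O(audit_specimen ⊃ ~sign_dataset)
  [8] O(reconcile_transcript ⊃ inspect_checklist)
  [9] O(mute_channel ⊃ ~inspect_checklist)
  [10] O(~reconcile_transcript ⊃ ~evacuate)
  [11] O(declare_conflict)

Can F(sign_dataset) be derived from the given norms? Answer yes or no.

Premise 7 is O(audit_specimen ⊃ ~sign_dataset), but O(audit_specimen) is not derivable from the premises, so it does not yield O(~sign_dataset).
No other premise forces O(~sign_dataset). An ideal world satisfying every premise can still have sign_dataset true, so F(sign_dataset) is not derivable.

No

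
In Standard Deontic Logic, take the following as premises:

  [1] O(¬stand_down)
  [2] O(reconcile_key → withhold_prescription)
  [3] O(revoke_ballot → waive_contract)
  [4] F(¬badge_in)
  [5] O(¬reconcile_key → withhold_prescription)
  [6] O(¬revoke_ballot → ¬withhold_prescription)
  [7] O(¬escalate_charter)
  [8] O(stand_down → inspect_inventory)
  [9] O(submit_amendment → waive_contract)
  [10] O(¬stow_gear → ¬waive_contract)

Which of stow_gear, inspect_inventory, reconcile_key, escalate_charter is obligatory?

stow_gear

Premises 2 and 5 cover both cases: O(reconcile_key → withhold_prescription) and O(¬reconcile_key → withhold_prescription). Since reconcile_key ∨ ¬reconcile_key is a tautology, O(withhold_prescription) follows.
The contrapositive of premise 6 (O(¬revoke_ballot → ¬withhold_prescription)) is O(withhold_prescription → revoke_ballot), and O(withhold_prescription) is already established, so O(revoke_ballot).
Premise 3 is O(revoke_ballot → waive_contract); since O(revoke_ballot), deontic closure gives O(waive_contract).
Premise 10, O(¬stow_gear → ¬waive_contract), contraposes to O(waive_contract → stow_gear); with O(waive_contract) we get O(stow_gear).
So O(stow_gear) holds — stow_gear is obligatory. None of the other listed options is made obligatory by any chain of premises.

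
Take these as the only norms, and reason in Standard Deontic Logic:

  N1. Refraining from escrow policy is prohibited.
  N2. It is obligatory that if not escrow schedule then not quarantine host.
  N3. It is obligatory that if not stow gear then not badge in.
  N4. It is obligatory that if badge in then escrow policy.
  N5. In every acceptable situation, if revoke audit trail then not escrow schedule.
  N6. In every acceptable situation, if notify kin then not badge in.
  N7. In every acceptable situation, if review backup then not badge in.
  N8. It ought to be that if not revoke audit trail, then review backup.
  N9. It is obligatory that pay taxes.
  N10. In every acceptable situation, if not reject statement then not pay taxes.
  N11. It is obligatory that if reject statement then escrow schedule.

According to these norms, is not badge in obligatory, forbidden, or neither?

Obligatory

Premise 9 states O(pay_taxes) outright.
The contrapositive of premise 10 (O(¬reject_statement → ¬pay_taxes)) is O(pay_taxes → reject_statement), and O(pay_taxes) is already established, so O(reject_statement).
Premise 11 is O(reject_statement → escrow_schedule); since O(reject_statement), deontic closure gives O(escrow_schedule).
Premise 5, O(revoke_audit_trail → ¬escrow_schedule), contraposes to O(escrow_schedule → ¬revoke_audit_trail); with O(escrow_schedule) we get O(¬revoke_audit_trail).
With premise 8, O(¬revoke_audit_trail → review_backup), the K-axiom yields O(review_backup).
With premise 7, O(review_backup → ¬badge_in), the K-axiom yields O(¬badge_in).
Premises 1, 2, 3, 4, 6 do not contribute to this derivation.
Hence ¬badge_in is obligatory.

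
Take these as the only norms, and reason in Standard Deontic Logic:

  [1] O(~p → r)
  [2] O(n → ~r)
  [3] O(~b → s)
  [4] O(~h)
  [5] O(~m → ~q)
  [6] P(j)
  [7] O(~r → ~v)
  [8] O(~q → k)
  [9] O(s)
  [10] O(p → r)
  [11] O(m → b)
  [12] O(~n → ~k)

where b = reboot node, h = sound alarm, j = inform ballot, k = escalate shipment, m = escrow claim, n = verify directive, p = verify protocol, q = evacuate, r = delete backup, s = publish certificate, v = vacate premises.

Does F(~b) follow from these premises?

Premises 1 and 10 cover both cases: O(~p → r) and O(p → r). Since ~p ∨ p is a tautology, O(r) follows.
Premise 2, O(n → ~r), contraposes to O(r → ~n); with O(r) we get O(~n).
With premise 12, O(~n → ~k), the K-axiom yields O(~k).
The contrapositive of premise 8 (O(~q → k)) is O(~k → q), and O(~k) is already established, so O(q).
Premise 5 is O(~m → ~q); contrapositively O(q → m). Since O(q) holds, K gives O(m).
With premise 11, O(m → b), the K-axiom yields O(b).
Premises 3, 4, 6, 7, 9 do not contribute to this derivation.
So O(b) holds, i.e. F(~b). The claim follows.

Yes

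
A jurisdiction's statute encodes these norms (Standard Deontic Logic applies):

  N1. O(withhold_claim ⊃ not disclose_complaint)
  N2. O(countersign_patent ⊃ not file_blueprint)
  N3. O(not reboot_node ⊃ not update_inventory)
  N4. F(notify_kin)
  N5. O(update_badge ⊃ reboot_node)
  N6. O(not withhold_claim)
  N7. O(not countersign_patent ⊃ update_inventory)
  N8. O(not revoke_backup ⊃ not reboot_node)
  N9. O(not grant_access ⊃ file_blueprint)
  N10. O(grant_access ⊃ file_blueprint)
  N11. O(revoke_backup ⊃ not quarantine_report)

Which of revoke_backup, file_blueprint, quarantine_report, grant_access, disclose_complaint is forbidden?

quarantine_report

Premises 9 and 10 cover both cases: O(not grant_access ⊃ file_blueprint) and O(grant_access ⊃ file_blueprint). Since not grant_access ∨ grant_access is a tautology, O(file_blueprint) follows.
Premise 2 is O(countersign_patent ⊃ not file_blueprint); contrapositively O(file_blueprint ⊃ not countersign_patent). Since O(file_blueprint) holds, K gives O(not countersign_patent).
From O(not countersign_patent) and premise 7, O(not countersign_patent ⊃ update_inventory), we obtain O(update_inventory).
The contrapositive of premise 3 (O(not reboot_node ⊃ not update_inventory)) is O(update_inventory ⊃ reboot_node), and O(update_inventory) is already established, so O(reboot_node).
The contrapositive of premise 8 (O(not revoke_backup ⊃ not reboot_node)) is O(reboot_node ⊃ revoke_backup), and O(reboot_node) is already established, so O(revoke_backup).
Premise 11 is O(revoke_backup ⊃ not quarantine_report); since O(revoke_backup), deontic closure gives O(not quarantine_report).
So O(not quarantine_report) holds, i.e. quarantine_report is forbidden. None of the other listed options is forbidden under the premises.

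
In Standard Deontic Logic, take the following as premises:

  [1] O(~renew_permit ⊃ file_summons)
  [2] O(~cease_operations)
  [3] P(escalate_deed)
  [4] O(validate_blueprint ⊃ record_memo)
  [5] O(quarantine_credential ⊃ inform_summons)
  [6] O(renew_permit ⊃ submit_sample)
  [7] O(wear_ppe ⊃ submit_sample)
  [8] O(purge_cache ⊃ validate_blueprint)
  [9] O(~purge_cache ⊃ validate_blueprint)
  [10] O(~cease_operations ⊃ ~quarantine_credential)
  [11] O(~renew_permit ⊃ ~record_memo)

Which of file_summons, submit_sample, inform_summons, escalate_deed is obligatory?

submit_sample

By case analysis on ~purge_cache: premise 9 gives O(~purge_cache ⊃ validate_blueprint) and premise 8 gives O(purge_cache ⊃ validate_blueprint), so O(validate_blueprint) either way.
With premise 4, O(validate_blueprint ⊃ record_memo), the K-axiom yields O(record_memo).
Premise 11 is O(~renew_permit ⊃ ~record_memo); contrapositively O(record_memo ⊃ renew_permit). Since O(record_memo) holds, K gives O(renew_permit).
Premise 6 is O(renew_permit ⊃ submit_sample); since O(renew_permit), deontic closure gives O(submit_sample).
So O(submit_sample) holds — submit_sample is obligatory. None of the other listed options is made obligatory by any chain of premises.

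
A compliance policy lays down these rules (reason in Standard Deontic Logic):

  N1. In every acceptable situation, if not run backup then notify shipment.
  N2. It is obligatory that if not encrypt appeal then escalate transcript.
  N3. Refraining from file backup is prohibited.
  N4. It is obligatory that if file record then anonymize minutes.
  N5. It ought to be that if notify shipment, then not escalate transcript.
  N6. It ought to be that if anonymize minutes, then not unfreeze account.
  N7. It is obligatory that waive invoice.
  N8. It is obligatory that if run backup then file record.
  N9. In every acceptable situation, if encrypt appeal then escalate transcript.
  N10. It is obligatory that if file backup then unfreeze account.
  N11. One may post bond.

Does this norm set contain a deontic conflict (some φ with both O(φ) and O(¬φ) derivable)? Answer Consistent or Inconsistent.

By case analysis on ¬encrypt_appeal: premise 2 gives O(¬encrypt_appeal → escalate_transcript) and premise 9 gives O(encrypt_appeal → escalate_transcript), so O(escalate_transcript) either way.
The contrapositive of premise 5 (O(notify_shipment → ¬escalate_transcript)) is O(escalate_transcript → ¬notify_shipment), and O(escalate_transcript) is already established, so O(¬notify_shipment).
The contrapositive of premise 1 (O(¬run_backup → notify_shipment)) is O(¬notify_shipment → run_backup), and O(¬notify_shipment) is already established, so O(run_backup).
Premise 8 is O(run_backup → file_record); since O(run_backup), deontic closure gives O(file_record).
Applying K to premise 4 (O(file_record → anonymize_minutes)) and O(file_record) yields O(anonymize_minutes).
Premise 6 is O(anonymize_minutes → ¬unfreeze_account); since O(anonymize_minutes), deontic closure gives O(¬unfreeze_account).
The contrapositive of premise 10 (O(file_backup → unfreeze_account)) is O(¬unfreeze_account → ¬file_backup), and O(¬unfreeze_account) is already established, so O(¬file_backup).
However, F(¬file_backup) at premise 3 amounts to O(file_backup).
We now have both O(¬file_backup) and O(file_backup) — file_backup is simultaneously obligatory and forbidden, violating the D-axiom.

Inconsistent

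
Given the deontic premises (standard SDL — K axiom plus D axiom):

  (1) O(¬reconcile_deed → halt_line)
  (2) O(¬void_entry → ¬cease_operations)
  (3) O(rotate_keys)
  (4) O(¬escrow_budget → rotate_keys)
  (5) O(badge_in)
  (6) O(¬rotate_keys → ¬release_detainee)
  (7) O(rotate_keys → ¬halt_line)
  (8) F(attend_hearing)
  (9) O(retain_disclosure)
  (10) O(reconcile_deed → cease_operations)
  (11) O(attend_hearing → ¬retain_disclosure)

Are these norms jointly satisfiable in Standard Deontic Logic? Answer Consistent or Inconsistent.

Consistent

Premise 11 is O(attend_hearing → ¬retain_disclosure), but O(attend_hearing) is not derivable from the premises, so it does not yield O(¬retain_disclosure).
So O(¬retain_disclosure) is not derivable, and the apparent clash with O(retain_disclosure) does not arise.
A world satisfying every obligation exists (e.g. attend_hearing=false, badge_in=true, cease_operations=true, escrow_budget=false, halt_line=false, reconcile_deed=true, release_detainee=false, retain_disclosure=true, rotate_keys=true, void_entry=true); no atom is both obligatory and forbidden, so the set is consistent.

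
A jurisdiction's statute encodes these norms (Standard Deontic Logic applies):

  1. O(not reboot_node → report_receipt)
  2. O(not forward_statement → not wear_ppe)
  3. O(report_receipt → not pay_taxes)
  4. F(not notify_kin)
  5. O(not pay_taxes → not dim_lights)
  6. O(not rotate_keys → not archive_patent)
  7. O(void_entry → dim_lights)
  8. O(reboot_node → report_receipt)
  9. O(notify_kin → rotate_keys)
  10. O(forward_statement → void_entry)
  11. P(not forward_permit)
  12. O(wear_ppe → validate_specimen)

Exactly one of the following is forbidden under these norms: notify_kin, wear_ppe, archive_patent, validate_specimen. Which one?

Premises 1 and 8 cover both cases: O(not reboot_node → report_receipt) and O(reboot_node → report_receipt). Since not reboot_node ∨ reboot_node is a tautology, O(report_receipt) follows.
From O(report_receipt) and premise 3, O(report_receipt → not pay_taxes), we obtain O(not pay_taxes).
From O(not pay_taxes) and premise 5, O(not pay_taxes → not dim_lights), we obtain O(not dim_lights).
Premise 7 is O(void_entry → dim_lights); contrapositively O(not dim_lights → not void_entry). Since O(not dim_lights) holds, K gives O(not void_entry).
Premise 10 is O(forward_statement → void_entry); contrapositively O(not void_entry → not forward_statement). Since O(not void_entry) holds, K gives O(not forward_statement).
Premise 2 is O(not forward_statement → not wear_ppe); since O(not forward_statement), deontic closure gives O(not wear_ppe).
So O(not wear_ppe) holds, i.e. wear_ppe is forbidden. None of the other listed options is forbidden under the premises.

wear_ppe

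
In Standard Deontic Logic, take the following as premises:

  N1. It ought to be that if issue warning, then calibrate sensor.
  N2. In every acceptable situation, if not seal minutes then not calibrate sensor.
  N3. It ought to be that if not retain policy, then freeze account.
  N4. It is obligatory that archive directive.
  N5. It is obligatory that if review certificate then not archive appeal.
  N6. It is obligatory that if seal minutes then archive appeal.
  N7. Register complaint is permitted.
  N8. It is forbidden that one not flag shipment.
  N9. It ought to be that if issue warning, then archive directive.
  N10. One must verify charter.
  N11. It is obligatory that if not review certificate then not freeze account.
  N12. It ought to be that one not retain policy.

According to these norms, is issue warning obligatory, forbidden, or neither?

Forbidden

From premise 12 we have O(¬retain_policy).
From O(¬retain_policy) and premise 3, O(¬retain_policy → freeze_account), we obtain O(freeze_account).
Premise 11, O(¬review_certificate → ¬freeze_account), contraposes to O(freeze_account → review_certificate); with O(freeze_account) we get O(review_certificate).
Premise 5 is O(review_certificate → ¬archive_appeal); since O(review_certificate), deontic closure gives O(¬archive_appeal).
Premise 6 is O(seal_minutes → archive_appeal); contrapositively O(¬archive_appeal → ¬seal_minutes). Since O(¬archive_appeal) holds, K gives O(¬seal_minutes).
Premise 2 is O(¬seal_minutes → ¬calibrate_sensor); since O(¬seal_minutes), deontic closure gives O(¬calibrate_sensor).
Premise 1 is O(issue_warning → calibrate_sensor); contrapositively O(¬calibrate_sensor → ¬issue_warning). Since O(¬calibrate_sensor) holds, K gives O(¬issue_warning).
Premises 4, 7, 8, 9, 10 do not contribute to this derivation.
Thus O(¬issue_warning), which is F(issue_warning): issue_warning is forbidden.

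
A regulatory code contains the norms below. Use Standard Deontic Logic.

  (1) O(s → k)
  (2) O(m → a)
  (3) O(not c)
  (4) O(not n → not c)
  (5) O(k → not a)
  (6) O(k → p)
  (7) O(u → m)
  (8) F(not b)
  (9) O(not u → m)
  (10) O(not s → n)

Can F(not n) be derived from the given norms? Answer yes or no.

Yes

Premises 7 and 9 cover both cases: O(u → m) and O(not u → m). Since u ∨ not u is a tautology, O(m) follows.
From O(m) and premise 2, O(m → a), we obtain O(a).
The contrapositive of premise 5 (O(k → not a)) is O(a → not k), and O(a) is already established, so O(not k).
The contrapositive of premise 1 (O(s → k)) is O(not k → not s), and O(not k) is already established, so O(not s).
From O(not s) and premise 10, O(not s → n), we obtain O(n).
Premises 3, 4, 6, 8 do not contribute to this derivation.
So O(n) holds, i.e. F(not n). The claim follows.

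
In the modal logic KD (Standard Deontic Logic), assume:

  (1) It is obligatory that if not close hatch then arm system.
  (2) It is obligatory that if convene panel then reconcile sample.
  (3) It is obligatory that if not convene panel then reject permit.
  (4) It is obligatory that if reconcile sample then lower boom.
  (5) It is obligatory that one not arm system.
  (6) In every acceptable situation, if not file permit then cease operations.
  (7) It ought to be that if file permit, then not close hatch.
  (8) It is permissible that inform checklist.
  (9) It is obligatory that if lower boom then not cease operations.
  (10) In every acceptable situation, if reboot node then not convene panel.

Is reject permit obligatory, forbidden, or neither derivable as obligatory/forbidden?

From premise 5 we have O(¬arm_system).
Premise 1, O(¬close_hatch → arm_system), contraposes to O(¬arm_system → close_hatch); with O(¬arm_system) we get O(close_hatch).
Premise 7, O(file_permit → ¬close_hatch), contraposes to O(close_hatch → ¬file_permit); with O(close_hatch) we get O(¬file_permit).
Applying K to premise 6 (O(¬file_permit → cease_operations)) and O(¬file_permit) yields O(cease_operations).
Premise 9, O(lower_boom → ¬cease_operations), contraposes to O(cease_operations → ¬lower_boom); with O(cease_operations) we get O(¬lower_boom).
The contrapositive of premise 4 (O(reconcile_sample → lower_boom)) is O(¬lower_boom → ¬reconcile_sample), and O(¬lower_boom) is already established, so O(¬reconcile_sample).
Premise 2, O(convene_panel → reconcile_sample), contraposes to O(¬reconcile_sample → ¬convene_panel); with O(¬reconcile_sample) we get O(¬convene_panel).
With premise 3, O(¬convene_panel → reject_permit), the K-axiom yields O(reject_permit).
Premises 8, 10 do not contribute to this derivation.
Hence reject_permit is obligatory.

Obligatory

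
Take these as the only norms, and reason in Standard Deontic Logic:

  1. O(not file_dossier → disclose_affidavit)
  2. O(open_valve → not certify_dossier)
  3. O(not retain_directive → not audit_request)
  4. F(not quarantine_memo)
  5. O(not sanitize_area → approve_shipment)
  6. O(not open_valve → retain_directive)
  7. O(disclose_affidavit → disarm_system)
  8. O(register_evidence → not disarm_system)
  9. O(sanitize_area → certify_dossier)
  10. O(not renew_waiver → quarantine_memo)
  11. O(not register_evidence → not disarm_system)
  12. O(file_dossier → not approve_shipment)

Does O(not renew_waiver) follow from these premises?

Premise 10 is O(not renew_waiver → quarantine_memo); even if O(quarantine_memo) held, inferring O(not renew_waiver) would be affirming the consequent — invalid.
No other premise forces O(not renew_waiver). An ideal world satisfying every premise can still have not renew_waiver false, so O(not renew_waiver) is not derivable.

No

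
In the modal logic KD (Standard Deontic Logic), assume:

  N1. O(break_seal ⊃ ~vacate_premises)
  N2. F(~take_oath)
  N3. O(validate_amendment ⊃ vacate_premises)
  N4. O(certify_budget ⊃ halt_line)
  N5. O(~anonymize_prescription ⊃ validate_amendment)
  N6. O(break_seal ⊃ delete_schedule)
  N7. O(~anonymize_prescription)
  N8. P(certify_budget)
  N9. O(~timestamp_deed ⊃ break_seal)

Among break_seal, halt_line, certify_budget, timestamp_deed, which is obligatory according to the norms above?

timestamp_deed

Premise 7 states O(~anonymize_prescription) outright.
Applying K to premise 5 (O(~anonymize_prescription ⊃ validate_amendment)) and O(~anonymize_prescription) yields O(validate_amendment).
From O(validate_amendment) and premise 3, O(validate_amendment ⊃ vacate_premises), we obtain O(vacate_premises).
Premise 1 is O(break_seal ⊃ ~vacate_premises); contrapositively O(vacate_premises ⊃ ~break_seal). Since O(vacate_premises) holds, K gives O(~break_seal).
Premise 9, O(~timestamp_deed ⊃ break_seal), contraposes to O(~break_seal ⊃ timestamp_deed); with O(~break_seal) we get O(timestamp_deed).
So O(timestamp_deed) holds — timestamp_deed is obligatory. None of the other listed options is made obligatory by any chain of premises.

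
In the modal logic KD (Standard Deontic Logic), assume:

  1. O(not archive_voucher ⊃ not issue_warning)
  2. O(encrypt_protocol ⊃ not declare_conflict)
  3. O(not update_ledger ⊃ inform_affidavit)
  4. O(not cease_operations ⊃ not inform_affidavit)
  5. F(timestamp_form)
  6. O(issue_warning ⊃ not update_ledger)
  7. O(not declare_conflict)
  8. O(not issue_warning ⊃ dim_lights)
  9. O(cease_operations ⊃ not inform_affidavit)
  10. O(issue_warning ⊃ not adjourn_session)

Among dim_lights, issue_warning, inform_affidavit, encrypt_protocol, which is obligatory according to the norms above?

dim_lights

Premises 9 and 4 are O(cease_operations ⊃ not inform_affidavit) and O(not cease_operations ⊃ not inform_affidavit); every ideal world satisfies cease_operations or not cease_operations, so in either case not inform_affidavit holds — hence O(not inform_affidavit).
The contrapositive of premise 3 (O(not update_ledger ⊃ inform_affidavit)) is O(not inform_affidavit ⊃ update_ledger), and O(not inform_affidavit) is already established, so O(update_ledger).
Premise 6 is O(issue_warning ⊃ not update_ledger); contrapositively O(update_ledger ⊃ not issue_warning). Since O(update_ledger) holds, K gives O(not issue_warning).
From O(not issue_warning) and premise 8, O(not issue_warning ⊃ dim_lights), we obtain O(dim_lights).
So O(dim_lights) holds — dim_lights is obligatory. None of the other listed options is made obligatory by any chain of premises.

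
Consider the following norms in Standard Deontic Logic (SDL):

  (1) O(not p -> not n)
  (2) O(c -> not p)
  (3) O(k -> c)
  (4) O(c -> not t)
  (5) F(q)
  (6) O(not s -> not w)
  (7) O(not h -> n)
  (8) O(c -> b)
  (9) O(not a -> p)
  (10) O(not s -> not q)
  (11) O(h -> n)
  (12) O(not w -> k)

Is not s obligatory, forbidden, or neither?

Forbidden

By case analysis on h: premise 11 gives O(h -> n) and premise 7 gives O(not h -> n), so O(n) either way.
The contrapositive of premise 1 (O(not p -> not n)) is O(n -> p), and O(n) is already established, so O(p).
Premise 2 is O(c -> not p); contrapositively O(p -> not c). Since O(p) holds, K gives O(not c).
Premise 3, O(k -> c), contraposes to O(not c -> not k); with O(not c) we get O(not k).
Premise 12 is O(not w -> k); contrapositively O(not k -> w). Since O(not k) holds, K gives O(w).
The contrapositive of premise 6 (O(not s -> not w)) is O(w -> s), and O(w) is already established, so O(s).
Premises 4, 5, 8, 9, 10 do not contribute to this derivation.
Thus O(s), which is F(not s): not s is forbidden.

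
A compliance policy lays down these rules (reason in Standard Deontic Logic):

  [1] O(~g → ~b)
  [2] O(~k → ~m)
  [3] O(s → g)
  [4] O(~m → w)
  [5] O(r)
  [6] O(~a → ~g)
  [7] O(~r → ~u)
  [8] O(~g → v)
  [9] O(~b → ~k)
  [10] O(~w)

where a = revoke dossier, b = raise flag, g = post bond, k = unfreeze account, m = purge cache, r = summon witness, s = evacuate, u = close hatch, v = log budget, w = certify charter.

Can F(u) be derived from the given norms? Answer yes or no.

Premise 7 is O(~r → ~u), but O(~r) is not derivable from the premises, so it does not yield O(~u).
No other premise forces O(~u). An ideal world satisfying every premise can still have u true, so F(u) is not derivable.

No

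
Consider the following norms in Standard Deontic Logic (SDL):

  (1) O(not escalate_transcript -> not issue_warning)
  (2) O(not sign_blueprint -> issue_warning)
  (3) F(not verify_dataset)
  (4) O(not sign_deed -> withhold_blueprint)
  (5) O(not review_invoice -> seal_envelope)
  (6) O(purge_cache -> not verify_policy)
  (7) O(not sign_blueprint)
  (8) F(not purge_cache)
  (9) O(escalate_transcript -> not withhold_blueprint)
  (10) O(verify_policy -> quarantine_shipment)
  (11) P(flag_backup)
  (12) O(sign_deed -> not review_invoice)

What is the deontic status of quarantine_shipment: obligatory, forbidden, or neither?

Neither

Premise 10 is O(verify_policy -> quarantine_shipment), but O(verify_policy) is not derivable from the premises, so it does not yield O(quarantine_shipment).
No premise or chain of K-axiom applications forces O(quarantine_shipment), and none forces O(not quarantine_shipment). So quarantine_shipment is neither obligatory nor forbidden under these norms.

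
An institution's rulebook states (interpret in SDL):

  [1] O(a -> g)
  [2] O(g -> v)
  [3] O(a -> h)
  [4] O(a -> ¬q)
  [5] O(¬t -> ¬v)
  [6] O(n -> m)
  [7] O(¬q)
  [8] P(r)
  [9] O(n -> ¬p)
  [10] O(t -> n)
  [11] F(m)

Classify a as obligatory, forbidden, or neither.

Forbidden

Premise 11, F(m), is equivalent to O(¬m).
The contrapositive of premise 6 (O(n -> m)) is O(¬m -> ¬n), and O(¬m) is already established, so O(¬n).
The contrapositive of premise 10 (O(t -> n)) is O(¬n -> ¬t), and O(¬n) is already established, so O(¬t).
From O(¬t) and premise 5, O(¬t -> ¬v), we obtain O(¬v).
The contrapositive of premise 2 (O(g -> v)) is O(¬v -> ¬g), and O(¬v) is already established, so O(¬g).
Premise 1, O(a -> g), contraposes to O(¬g -> ¬a); with O(¬g) we get O(¬a).
Premises 3, 4, 7, 8, 9 do not contribute to this derivation.
Thus O(¬a), which is F(a): a is forbidden.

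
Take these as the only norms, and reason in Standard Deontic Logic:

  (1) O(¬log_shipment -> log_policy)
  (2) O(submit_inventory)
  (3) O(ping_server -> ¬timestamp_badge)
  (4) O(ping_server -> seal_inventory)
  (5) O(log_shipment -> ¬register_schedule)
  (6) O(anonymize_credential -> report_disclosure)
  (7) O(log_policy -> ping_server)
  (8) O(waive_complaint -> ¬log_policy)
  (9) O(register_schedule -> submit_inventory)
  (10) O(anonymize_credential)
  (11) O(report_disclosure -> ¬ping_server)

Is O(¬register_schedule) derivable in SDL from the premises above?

Premise 10 gives O(anonymize_credential).
From O(anonymize_credential) and premise 6, O(anonymize_credential -> report_disclosure), we obtain O(report_disclosure).
Premise 11 is O(report_disclosure -> ¬ping_server); since O(report_disclosure), deontic closure gives O(¬ping_server).
Premise 7 is O(log_policy -> ping_server); contrapositively O(¬ping_server -> ¬log_policy). Since O(¬ping_server) holds, K gives O(¬log_policy).
Premise 1 is O(¬log_shipment -> log_policy); contrapositively O(¬log_policy -> log_shipment). Since O(¬log_policy) holds, K gives O(log_shipment).
With premise 5, O(log_shipment -> ¬register_schedule), the K-axiom yields O(¬register_schedule).
Premises 2, 3, 4, 8, 9 do not contribute to this derivation.
So O(¬register_schedule) follows.

Yes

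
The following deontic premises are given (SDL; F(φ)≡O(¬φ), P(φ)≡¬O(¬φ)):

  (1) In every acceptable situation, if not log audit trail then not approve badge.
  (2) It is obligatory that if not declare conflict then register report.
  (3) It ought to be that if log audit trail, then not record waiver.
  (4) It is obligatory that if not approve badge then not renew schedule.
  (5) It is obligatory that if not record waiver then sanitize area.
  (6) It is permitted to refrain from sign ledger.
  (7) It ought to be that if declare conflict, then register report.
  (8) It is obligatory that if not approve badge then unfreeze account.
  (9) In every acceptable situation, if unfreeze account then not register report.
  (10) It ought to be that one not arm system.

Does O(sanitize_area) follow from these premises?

Yes

Premises 2 and 7 cover both cases: O(¬declare_conflict → register_report) and O(declare_conflict → register_report). Since ¬declare_conflict ∨ declare_conflict is a tautology, O(register_report) follows.
Premise 9, O(unfreeze_account → ¬register_report), contraposes to O(register_report → ¬unfreeze_account); with O(register_report) we get O(¬unfreeze_account).
Premise 8, O(¬approve_badge → unfreeze_account), contraposes to O(¬unfreeze_account → approve_badge); with O(¬unfreeze_account) we get O(approve_badge).
The contrapositive of premise 1 (O(¬log_audit_trail → ¬approve_badge)) is O(approve_badge → log_audit_trail), and O(approve_badge) is already established, so O(log_audit_trail).
Applying K to premise 3 (O(log_audit_trail → ¬record_waiver)) and O(log_audit_trail) yields O(¬record_waiver).
From O(¬record_waiver) and premise 5, O(¬record_waiver → sanitize_area), we obtain O(sanitize_area).
Premises 4, 6, 10 do not contribute to this derivation.
So O(sanitize_area) follows.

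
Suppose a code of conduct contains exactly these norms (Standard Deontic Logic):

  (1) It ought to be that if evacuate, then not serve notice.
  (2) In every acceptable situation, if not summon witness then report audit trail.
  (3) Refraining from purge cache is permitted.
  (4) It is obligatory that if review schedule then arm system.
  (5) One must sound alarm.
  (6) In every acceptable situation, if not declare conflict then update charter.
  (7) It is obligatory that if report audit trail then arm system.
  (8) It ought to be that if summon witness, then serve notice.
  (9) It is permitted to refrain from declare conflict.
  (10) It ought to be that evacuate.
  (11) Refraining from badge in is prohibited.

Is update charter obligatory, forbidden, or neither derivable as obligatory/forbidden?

Neither

Premise 6 is O(¬declare_conflict → update_charter), but O(¬declare_conflict) is not derivable from the premises (the permission P(¬declare_conflict) asserts only ¬O(declare_conflict), not O(¬declare_conflict)), so it does not yield O(update_charter).
No premise or chain of K-axiom applications forces O(update_charter), and none forces O(¬update_charter). So update_charter is neither obligatory nor forbidden under these norms.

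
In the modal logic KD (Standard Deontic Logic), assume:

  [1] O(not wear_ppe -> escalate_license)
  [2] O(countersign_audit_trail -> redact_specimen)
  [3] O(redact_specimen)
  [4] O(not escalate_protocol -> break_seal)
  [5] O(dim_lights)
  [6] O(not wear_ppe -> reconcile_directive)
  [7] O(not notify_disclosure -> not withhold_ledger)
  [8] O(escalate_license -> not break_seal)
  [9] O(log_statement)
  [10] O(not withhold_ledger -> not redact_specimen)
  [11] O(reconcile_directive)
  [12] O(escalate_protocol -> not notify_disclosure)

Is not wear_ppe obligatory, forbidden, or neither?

From premise 3 we have O(redact_specimen).
Premise 10, O(not withhold_ledger -> not redact_specimen), contraposes to O(redact_specimen -> withhold_ledger); with O(redact_specimen) we get O(withhold_ledger).
Premise 7 is O(not notify_disclosure -> not withhold_ledger); contrapositively O(withhold_ledger -> notify_disclosure). Since O(withhold_ledger) holds, K gives O(notify_disclosure).
Premise 12, O(escalate_protocol -> not notify_disclosure), contraposes to O(notify_disclosure -> not escalate_protocol); with O(notify_disclosure) we get O(not escalate_protocol).
Premise 4 is O(not escalate_protocol -> break_seal); since O(not escalate_protocol), deontic closure gives O(break_seal).
Premise 8 is O(escalate_license -> not break_seal); contrapositively O(break_seal -> not escalate_license). Since O(break_seal) holds, K gives O(not escalate_license).
The contrapositive of premise 1 (O(not wear_ppe -> escalate_license)) is O(not escalate_license -> wear_ppe), and O(not escalate_license) is already established, so O(wear_ppe).
Premises 2, 5, 6, 9, 11 do not contribute to this derivation.
Thus O(wear_ppe), which is F(not wear_ppe): not wear_ppe is forbidden.

Forbidden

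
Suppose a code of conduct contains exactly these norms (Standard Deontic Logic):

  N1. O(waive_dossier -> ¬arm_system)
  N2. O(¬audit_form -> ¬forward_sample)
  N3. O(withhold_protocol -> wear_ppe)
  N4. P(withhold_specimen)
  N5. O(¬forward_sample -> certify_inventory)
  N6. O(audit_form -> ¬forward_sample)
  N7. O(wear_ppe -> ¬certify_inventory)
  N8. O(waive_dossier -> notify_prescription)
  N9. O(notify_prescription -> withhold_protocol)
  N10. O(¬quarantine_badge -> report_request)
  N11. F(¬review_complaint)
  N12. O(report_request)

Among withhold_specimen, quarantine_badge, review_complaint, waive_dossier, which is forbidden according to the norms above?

waive_dossier

Premises 2 and 6 cover both cases: O(¬audit_form -> ¬forward_sample) and O(audit_form -> ¬forward_sample). Since ¬audit_form ∨ audit_form is a tautology, O(¬forward_sample) follows.
From O(¬forward_sample) and premise 5, O(¬forward_sample -> certify_inventory), we obtain O(certify_inventory).
Premise 7 is O(wear_ppe -> ¬certify_inventory); contrapositively O(certify_inventory -> ¬wear_ppe). Since O(certify_inventory) holds, K gives O(¬wear_ppe).
Premise 3, O(withhold_protocol -> wear_ppe), contraposes to O(¬wear_ppe -> ¬withhold_protocol); with O(¬wear_ppe) we get O(¬withhold_protocol).
Premise 9, O(notify_prescription -> withhold_protocol), contraposes to O(¬withhold_protocol -> ¬notify_prescription); with O(¬withhold_protocol) we get O(¬notify_prescription).
Premise 8, O(waive_dossier -> notify_prescription), contraposes to O(¬notify_prescription -> ¬waive_dossier); with O(¬notify_prescription) we get O(¬waive_dossier).
So O(¬waive_dossier) holds, i.e. waive_dossier is forbidden. None of the other listed options is forbidden under the premises.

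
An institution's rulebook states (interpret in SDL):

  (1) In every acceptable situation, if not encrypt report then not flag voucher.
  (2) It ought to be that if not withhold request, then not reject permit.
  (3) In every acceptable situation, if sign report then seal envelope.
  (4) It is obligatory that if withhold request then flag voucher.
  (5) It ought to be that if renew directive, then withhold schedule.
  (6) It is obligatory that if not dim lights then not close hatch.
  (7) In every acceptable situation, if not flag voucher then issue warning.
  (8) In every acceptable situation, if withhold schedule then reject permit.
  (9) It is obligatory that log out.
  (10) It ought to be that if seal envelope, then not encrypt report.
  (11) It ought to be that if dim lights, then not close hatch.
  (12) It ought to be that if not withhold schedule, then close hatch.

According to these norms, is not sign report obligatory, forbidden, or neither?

By case analysis on dim_lights: premise 11 gives O(dim_lights → ¬close_hatch) and premise 6 gives O(¬dim_lights → ¬close_hatch), so O(¬close_hatch) either way.
Premise 12, O(¬withhold_schedule → close_hatch), contraposes to O(¬close_hatch → withhold_schedule); with O(¬close_hatch) we get O(withhold_schedule).
With premise 8, O(withhold_schedule → reject_permit), the K-axiom yields O(reject_permit).
The contrapositive of premise 2 (O(¬withhold_request → ¬reject_permit)) is O(reject_permit → withhold_request), and O(reject_permit) is already established, so O(withhold_request).
With premise 4, O(withhold_request → flag_voucher), the K-axiom yields O(flag_voucher).
Premise 1 is O(¬encrypt_report → ¬flag_voucher); contrapositively O(flag_voucher → encrypt_report). Since O(flag_voucher) holds, K gives O(encrypt_report).
Premise 10 is O(seal_envelope → ¬encrypt_report); contrapositively O(encrypt_report → ¬seal_envelope). Since O(encrypt_report) holds, K gives O(¬seal_envelope).
Premise 3 is O(sign_report → seal_envelope); contrapositively O(¬seal_envelope → ¬sign_report). Since O(¬seal_envelope) holds, K gives O(¬sign_report).
Premises 5, 7, 9 do not contribute to this derivation.
Hence ¬sign_report is obligatory.

Obligatory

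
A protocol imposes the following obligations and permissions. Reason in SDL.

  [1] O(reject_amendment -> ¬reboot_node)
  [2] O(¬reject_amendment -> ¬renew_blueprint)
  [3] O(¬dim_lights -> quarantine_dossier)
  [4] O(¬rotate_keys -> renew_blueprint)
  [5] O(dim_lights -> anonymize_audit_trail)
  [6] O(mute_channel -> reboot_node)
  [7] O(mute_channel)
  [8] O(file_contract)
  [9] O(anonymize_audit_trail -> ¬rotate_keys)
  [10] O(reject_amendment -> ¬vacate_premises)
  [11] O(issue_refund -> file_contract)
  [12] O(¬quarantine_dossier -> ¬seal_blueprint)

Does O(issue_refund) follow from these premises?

No

Premise 11 is O(issue_refund -> file_contract); even if O(file_contract) held, inferring O(issue_refund) would be affirming the consequent — invalid.
No other premise forces O(issue_refund). An ideal world satisfying every premise can still have issue_refund false, so O(issue_refund) is not derivable.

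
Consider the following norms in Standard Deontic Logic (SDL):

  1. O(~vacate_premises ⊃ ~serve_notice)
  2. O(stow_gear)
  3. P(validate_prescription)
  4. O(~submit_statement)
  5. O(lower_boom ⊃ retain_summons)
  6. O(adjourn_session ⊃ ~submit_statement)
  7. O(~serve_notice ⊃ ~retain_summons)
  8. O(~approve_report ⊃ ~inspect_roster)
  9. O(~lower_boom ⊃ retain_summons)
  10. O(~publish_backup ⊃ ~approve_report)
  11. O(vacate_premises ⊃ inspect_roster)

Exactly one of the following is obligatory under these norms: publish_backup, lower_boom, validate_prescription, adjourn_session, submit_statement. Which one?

publish_backup

Premises 9 and 5 cover both cases: O(~lower_boom ⊃ retain_summons) and O(lower_boom ⊃ retain_summons). Since ~lower_boom ∨ lower_boom is a tautology, O(retain_summons) follows.
The contrapositive of premise 7 (O(~serve_notice ⊃ ~retain_summons)) is O(retain_summons ⊃ serve_notice), and O(retain_summons) is already established, so O(serve_notice).
The contrapositive of premise 1 (O(~vacate_premises ⊃ ~serve_notice)) is O(serve_notice ⊃ vacate_premises), and O(serve_notice) is already established, so O(vacate_premises).
With premise 11, O(vacate_premises ⊃ inspect_roster), the K-axiom yields O(inspect_roster).
Premise 8 is O(~approve_report ⊃ ~inspect_roster); contrapositively O(inspect_roster ⊃ approve_report). Since O(inspect_roster) holds, K gives O(approve_report).
The contrapositive of premise 10 (O(~publish_backup ⊃ ~approve_report)) is O(approve_report ⊃ publish_backup), and O(approve_report) is already established, so O(publish_backup).
So O(publish_backup) holds — publish_backup is obligatory. None of the other listed options is made obligatory by any chain of premises.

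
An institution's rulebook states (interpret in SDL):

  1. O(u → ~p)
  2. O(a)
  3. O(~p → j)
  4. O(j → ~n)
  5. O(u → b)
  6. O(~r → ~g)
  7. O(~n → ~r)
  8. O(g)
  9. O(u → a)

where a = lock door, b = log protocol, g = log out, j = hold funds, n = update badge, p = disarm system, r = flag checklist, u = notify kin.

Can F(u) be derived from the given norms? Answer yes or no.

Yes

From premise 8 we have O(g).
Premise 6, O(~r → ~g), contraposes to O(g → r); with O(g) we get O(r).
Premise 7 is O(~n → ~r); contrapositively O(r → n). Since O(r) holds, K gives O(n).
The contrapositive of premise 4 (O(j → ~n)) is O(n → ~j), and O(n) is already established, so O(~j).
The contrapositive of premise 3 (O(~p → j)) is O(~j → p), and O(~j) is already established, so O(p).
Premise 1 is O(u → ~p); contrapositively O(p → ~u). Since O(p) holds, K gives O(~u).
Premises 2, 5, 9 do not contribute to this derivation.
So O(~u) holds, i.e. F(u). The claim follows.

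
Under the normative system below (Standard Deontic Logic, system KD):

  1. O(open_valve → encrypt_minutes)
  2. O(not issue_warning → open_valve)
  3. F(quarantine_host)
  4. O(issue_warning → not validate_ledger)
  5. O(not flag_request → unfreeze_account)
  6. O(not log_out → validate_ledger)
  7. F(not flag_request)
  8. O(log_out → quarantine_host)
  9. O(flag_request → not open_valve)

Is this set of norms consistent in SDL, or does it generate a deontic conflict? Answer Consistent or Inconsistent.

Premise 7, F(not flag_request), is equivalent to O(flag_request).
With premise 9, O(flag_request → not open_valve), the K-axiom yields O(not open_valve).
The contrapositive of premise 2 (O(not issue_warning → open_valve)) is O(not open_valve → issue_warning), and O(not open_valve) is already established, so O(issue_warning).
Applying K to premise 4 (O(issue_warning → not validate_ledger)) and O(issue_warning) yields O(not validate_ledger).
Premise 6 is O(not log_out → validate_ledger); contrapositively O(not validate_ledger → log_out). Since O(not validate_ledger) holds, K gives O(log_out).
From O(log_out) and premise 8, O(log_out → quarantine_host), we obtain O(quarantine_host).
But premise 3, F(quarantine_host), means O(not quarantine_host).
We now have both O(quarantine_host) and O(not quarantine_host) — quarantine_host is simultaneously obligatory and forbidden, violating the D-axiom.

Inconsistent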